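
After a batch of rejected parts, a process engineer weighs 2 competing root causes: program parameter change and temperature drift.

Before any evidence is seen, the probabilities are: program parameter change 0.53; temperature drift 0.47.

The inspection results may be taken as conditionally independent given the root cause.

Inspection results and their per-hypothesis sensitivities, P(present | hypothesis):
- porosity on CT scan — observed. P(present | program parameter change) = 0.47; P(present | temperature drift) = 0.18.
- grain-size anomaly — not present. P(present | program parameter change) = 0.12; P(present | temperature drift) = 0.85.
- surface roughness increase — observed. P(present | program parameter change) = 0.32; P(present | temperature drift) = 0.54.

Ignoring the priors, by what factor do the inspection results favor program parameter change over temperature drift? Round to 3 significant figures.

9.08

Joint likelihood of the inspection result pattern under each hypothesis (using 1 − P(present | H) for each absent inspection result):
  program parameter change: 0.47 × (1 − 0.12) × 0.32 = 0.13235
  temperature drift: 0.18 × (1 − 0.85) × 0.54 = 0.01458
Bayes factor = 0.13235 / 0.01458 ≈ 9.08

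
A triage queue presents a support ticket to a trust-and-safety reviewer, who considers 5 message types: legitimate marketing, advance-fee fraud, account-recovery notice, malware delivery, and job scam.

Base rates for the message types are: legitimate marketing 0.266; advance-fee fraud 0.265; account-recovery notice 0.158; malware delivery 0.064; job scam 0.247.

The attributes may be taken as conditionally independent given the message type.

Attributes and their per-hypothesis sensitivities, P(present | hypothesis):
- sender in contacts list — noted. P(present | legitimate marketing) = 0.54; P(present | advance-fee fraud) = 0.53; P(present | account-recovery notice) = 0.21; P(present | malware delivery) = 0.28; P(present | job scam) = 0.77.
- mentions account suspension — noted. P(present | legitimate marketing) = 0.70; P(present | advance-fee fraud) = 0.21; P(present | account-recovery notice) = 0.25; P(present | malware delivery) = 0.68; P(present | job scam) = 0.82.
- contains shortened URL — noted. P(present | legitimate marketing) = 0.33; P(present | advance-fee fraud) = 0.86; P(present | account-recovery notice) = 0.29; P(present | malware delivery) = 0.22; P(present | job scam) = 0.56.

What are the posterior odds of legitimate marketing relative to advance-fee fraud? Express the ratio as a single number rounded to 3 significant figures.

Posterior odds equal prior odds times the likelihood ratio; only the two competing hypotheses matter.
  legitimate marketing: 0.266 × 0.54 × 0.70 × 0.33 = 0.033181
  advance-fee fraud: 0.265 × 0.53 × 0.21 × 0.86 = 0.025365
Odds(legitimate marketing : advance-fee fraud) = 0.033181 / 0.025365 ≈ 1.31.

1.31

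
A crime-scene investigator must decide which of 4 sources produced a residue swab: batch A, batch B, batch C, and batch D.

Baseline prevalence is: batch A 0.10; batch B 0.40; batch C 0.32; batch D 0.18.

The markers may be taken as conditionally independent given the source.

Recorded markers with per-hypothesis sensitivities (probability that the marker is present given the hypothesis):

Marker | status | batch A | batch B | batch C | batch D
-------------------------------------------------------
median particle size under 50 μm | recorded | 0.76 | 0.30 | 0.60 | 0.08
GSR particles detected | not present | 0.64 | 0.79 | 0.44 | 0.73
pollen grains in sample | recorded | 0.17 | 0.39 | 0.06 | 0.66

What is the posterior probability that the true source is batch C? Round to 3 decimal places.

0.275

By Bayes' rule with conditional independence, the unnormalized weight for each hypothesis is prior × ∏ likelihoods (using 1 − P(present | H) for each absent marker):
  batch A: 0.10 × 0.76 × (1 − 0.64) × 0.17 = 0.0046512
  batch B: 0.40 × 0.30 × (1 − 0.79) × 0.39 = 0.009828
  batch C: 0.32 × 0.60 × (1 − 0.44) × 0.06 = 0.0064512
  batch D: 0.18 × 0.08 × (1 − 0.73) × 0.66 = 0.0025661
The unnormalized weights sum to 0.023496.
P(batch C | evidence) = 0.0064512 / 0.023496 ≈ 0.275.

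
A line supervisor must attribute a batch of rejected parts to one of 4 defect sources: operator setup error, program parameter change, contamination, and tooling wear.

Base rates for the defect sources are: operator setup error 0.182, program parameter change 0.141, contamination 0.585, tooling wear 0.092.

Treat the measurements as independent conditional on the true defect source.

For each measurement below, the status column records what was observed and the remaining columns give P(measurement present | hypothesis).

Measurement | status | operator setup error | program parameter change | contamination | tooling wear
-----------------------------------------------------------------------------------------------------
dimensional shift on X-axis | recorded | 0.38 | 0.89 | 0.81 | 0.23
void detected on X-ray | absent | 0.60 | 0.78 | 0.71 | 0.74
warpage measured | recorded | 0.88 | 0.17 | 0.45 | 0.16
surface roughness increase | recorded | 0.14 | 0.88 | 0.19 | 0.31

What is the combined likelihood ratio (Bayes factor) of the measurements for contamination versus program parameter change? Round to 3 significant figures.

Joint likelihood of the measurement pattern under each hypothesis (using 1 − P(present | H) for each absent measurement):
  contamination: 0.81 × (1 − 0.71) × 0.45 × 0.19 = 0.020084
  program parameter change: 0.89 × (1 − 0.78) × 0.17 × 0.88 = 0.029292
Bayes factor = 0.020084 / 0.029292 ≈ 0.686

0.686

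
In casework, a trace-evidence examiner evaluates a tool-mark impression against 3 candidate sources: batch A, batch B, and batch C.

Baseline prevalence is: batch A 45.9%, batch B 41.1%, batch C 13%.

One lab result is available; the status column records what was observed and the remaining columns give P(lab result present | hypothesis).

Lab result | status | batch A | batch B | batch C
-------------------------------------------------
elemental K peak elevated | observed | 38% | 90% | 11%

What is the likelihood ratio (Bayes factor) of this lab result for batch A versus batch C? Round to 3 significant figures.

The Bayes factor is the ratio of the two likelihoods.
  batch A: 0.38
  batch C: 0.11
Bayes factor = 0.38 / 0.11 ≈ 3.45

3.45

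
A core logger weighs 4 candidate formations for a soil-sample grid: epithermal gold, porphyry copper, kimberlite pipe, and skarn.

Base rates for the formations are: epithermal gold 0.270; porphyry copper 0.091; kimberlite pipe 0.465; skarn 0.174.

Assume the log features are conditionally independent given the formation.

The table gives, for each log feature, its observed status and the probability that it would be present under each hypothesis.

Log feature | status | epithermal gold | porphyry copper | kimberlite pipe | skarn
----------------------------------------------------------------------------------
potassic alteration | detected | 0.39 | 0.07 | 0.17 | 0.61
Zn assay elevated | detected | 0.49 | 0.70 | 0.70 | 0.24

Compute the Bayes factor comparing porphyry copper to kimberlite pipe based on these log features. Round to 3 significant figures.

Joint likelihood of the log feature pattern under each hypothesis:
  porphyry copper: 0.07 × 0.70 = 0.049
  kimberlite pipe: 0.17 × 0.70 = 0.119
Bayes factor = 0.049 / 0.119 ≈ 0.412

0.412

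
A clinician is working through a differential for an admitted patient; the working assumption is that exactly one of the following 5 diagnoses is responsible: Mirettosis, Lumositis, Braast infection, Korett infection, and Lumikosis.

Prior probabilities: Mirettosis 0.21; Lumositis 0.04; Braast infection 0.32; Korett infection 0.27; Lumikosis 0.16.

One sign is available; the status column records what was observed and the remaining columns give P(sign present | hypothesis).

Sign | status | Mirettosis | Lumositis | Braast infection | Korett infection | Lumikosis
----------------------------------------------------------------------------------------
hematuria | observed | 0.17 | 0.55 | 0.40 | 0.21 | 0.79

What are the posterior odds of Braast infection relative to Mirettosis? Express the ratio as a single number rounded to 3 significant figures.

Unnormalized posterior weight (prior times the sign likelihood) for each of the two hypotheses:
  Braast infection: 0.32 × 0.40 = 0.128
  Mirettosis: 0.21 × 0.17 = 0.0357
Posterior odds = 0.128 / 0.0357 ≈ 3.59.

3.59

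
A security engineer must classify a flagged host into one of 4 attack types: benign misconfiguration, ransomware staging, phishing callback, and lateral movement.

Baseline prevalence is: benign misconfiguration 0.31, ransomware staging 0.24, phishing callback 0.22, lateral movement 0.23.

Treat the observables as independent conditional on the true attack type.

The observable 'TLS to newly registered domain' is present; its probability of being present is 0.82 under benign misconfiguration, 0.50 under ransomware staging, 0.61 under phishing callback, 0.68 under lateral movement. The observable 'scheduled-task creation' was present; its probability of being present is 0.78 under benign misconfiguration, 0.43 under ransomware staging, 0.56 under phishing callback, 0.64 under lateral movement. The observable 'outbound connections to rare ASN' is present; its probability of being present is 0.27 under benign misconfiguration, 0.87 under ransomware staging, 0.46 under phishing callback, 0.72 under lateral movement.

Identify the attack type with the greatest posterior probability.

By Bayes' rule with conditional independence, the unnormalized weight for each hypothesis is prior × ∏ likelihoods:
  benign misconfiguration: 0.31 × 0.82 × 0.78 × 0.27 = 0.053535
  ransomware staging: 0.24 × 0.50 × 0.43 × 0.87 = 0.044892
  phishing callback: 0.22 × 0.61 × 0.56 × 0.46 = 0.03457
  lateral movement: 0.23 × 0.68 × 0.64 × 0.72 = 0.072069
Marginal likelihood of the evidence = 0.20507.
P(benign misconfiguration | evidence) ≈ 0.053535 / 0.20507 ≈ 0.261
P(ransomware staging | evidence) ≈ 0.044892 / 0.20507 ≈ 0.219
P(phishing callback | evidence) ≈ 0.03457 / 0.20507 ≈ 0.169
P(lateral movement | evidence) ≈ 0.072069 / 0.20507 ≈ 0.351
The largest is 0.351, so lateral movement is most probable.

lateral movement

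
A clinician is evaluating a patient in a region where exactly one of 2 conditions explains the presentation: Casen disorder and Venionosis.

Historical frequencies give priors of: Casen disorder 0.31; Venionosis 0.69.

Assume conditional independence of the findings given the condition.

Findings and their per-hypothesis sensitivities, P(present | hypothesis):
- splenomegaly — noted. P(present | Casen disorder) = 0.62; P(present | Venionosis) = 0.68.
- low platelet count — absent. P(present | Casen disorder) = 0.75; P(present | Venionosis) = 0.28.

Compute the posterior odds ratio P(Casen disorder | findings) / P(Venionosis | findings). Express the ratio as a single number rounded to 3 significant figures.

Unnormalized posterior weight (prior times the finding likelihoods) for each of the two hypotheses (using 1 − P(present | H) for each absent finding):
  Casen disorder: 0.31 × 0.62 × (1 − 0.75) = 0.04805
  Venionosis: 0.69 × 0.68 × (1 − 0.28) = 0.33782
Odds(Casen disorder : Venionosis) = 0.04805 / 0.33782 ≈ 0.142.

0.142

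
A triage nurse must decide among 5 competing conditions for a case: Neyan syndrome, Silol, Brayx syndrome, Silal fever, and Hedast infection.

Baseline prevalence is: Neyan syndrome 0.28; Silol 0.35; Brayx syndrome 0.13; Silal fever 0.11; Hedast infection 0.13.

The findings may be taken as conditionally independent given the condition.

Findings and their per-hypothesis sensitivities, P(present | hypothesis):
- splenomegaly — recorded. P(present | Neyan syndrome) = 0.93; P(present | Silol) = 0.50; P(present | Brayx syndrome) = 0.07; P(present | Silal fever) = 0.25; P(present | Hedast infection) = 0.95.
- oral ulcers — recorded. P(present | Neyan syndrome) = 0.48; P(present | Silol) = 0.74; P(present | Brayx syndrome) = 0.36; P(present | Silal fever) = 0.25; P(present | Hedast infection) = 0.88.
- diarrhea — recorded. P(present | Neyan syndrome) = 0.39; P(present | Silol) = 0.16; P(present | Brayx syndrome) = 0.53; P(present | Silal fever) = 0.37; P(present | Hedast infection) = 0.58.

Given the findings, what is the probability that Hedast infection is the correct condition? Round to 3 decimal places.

For each hypothesis, the unnormalized posterior weight is prior × product of the finding likelihoods:
  Neyan syndrome: 0.28 × 0.93 × 0.48 × 0.39 = 0.048747
  Silol: 0.35 × 0.50 × 0.74 × 0.16 = 0.02072
  Brayx syndrome: 0.13 × 0.07 × 0.36 × 0.53 = 0.0017363
  Silal fever: 0.11 × 0.25 × 0.25 × 0.37 = 0.0025438
  Hedast infection: 0.13 × 0.95 × 0.88 × 0.58 = 0.063034
Normalizing constant Z = 0.048747 + 0.02072 + 0.0017363 + 0.0025438 + 0.063034 = 0.13678.
P(Hedast infection | evidence) = 0.063034 / 0.13678 ≈ 0.461.

0.461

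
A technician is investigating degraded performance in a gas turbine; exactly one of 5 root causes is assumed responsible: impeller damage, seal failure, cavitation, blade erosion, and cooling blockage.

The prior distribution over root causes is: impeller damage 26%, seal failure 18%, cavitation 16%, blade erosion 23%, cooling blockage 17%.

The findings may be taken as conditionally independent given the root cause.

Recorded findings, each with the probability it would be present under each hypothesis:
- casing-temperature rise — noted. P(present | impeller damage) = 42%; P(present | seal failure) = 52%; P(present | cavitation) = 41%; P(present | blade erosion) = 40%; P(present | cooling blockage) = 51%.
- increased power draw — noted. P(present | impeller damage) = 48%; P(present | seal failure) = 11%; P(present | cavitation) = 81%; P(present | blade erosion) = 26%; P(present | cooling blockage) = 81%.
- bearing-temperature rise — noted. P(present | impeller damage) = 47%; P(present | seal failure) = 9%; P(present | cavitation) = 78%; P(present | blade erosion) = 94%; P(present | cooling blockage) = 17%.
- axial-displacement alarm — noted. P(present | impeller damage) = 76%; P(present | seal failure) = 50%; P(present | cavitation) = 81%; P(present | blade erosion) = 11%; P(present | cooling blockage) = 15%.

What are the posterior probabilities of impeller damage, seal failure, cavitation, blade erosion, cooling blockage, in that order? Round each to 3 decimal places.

0.328, 0.008, 0.589, 0.043, 0.031

Multiply each prior by the joint likelihood of the evidence pattern:
  impeller damage: 0.26 × 0.42 × 0.48 × 0.47 × 0.76 = 0.018723
  seal failure: 0.18 × 0.52 × 0.11 × 0.09 × 0.50 = 0.00046332
  cavitation: 0.16 × 0.41 × 0.81 × 0.78 × 0.81 = 0.033571
  blade erosion: 0.23 × 0.40 × 0.26 × 0.94 × 0.11 = 0.0024733
  cooling blockage: 0.17 × 0.51 × 0.81 × 0.17 × 0.15 = 0.0017908
Marginal likelihood of the evidence = 0.057022.
P(impeller damage | evidence) = 0.018723 / 0.057022 ≈ 0.328
P(seal failure | evidence) = 0.00046332 / 0.057022 ≈ 0.008
P(cavitation | evidence) = 0.033571 / 0.057022 ≈ 0.589
P(blade erosion | evidence) = 0.0024733 / 0.057022 ≈ 0.043
P(cooling blockage | evidence) = 0.0017908 / 0.057022 ≈ 0.031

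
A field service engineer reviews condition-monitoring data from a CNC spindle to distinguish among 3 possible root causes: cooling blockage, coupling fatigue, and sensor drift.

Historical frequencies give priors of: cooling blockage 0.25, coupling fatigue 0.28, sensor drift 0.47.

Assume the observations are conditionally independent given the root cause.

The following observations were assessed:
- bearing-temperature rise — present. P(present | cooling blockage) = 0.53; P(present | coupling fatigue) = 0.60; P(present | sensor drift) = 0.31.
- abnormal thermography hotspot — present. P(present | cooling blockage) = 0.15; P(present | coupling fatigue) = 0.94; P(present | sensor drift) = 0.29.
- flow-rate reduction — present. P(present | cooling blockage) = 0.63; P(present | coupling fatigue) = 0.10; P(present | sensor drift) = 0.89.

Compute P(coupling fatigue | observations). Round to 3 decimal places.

0.240

By Bayes' rule with conditional independence, the unnormalized weight for each hypothesis is prior × ∏ likelihoods:
  cooling blockage: 0.25 × 0.53 × 0.15 × 0.63 = 0.012521
  coupling fatigue: 0.28 × 0.60 × 0.94 × 0.10 = 0.015792
  sensor drift: 0.47 × 0.31 × 0.29 × 0.89 = 0.037605
The unnormalized weights sum to 0.065918.
P(coupling fatigue | evidence) = 0.015792 / 0.065918 ≈ 0.240.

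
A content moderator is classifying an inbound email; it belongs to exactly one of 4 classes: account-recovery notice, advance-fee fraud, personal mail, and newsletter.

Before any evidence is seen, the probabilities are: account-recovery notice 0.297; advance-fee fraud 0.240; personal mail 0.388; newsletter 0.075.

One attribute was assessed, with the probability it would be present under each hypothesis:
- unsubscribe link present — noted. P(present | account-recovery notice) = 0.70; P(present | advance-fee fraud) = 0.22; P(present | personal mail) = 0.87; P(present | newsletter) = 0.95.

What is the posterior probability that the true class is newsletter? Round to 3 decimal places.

0.106

For each hypothesis, the unnormalized posterior weight is prior × likelihood:
  account-recovery notice: 0.297 × 0.70 = 0.2079
  advance-fee fraud: 0.240 × 0.22 = 0.0528
  personal mail: 0.388 × 0.87 = 0.33756
  newsletter: 0.075 × 0.95 = 0.07125
The unnormalized weights sum to 0.66951.
P(newsletter | evidence) = 0.07125 / 0.66951 ≈ 0.106.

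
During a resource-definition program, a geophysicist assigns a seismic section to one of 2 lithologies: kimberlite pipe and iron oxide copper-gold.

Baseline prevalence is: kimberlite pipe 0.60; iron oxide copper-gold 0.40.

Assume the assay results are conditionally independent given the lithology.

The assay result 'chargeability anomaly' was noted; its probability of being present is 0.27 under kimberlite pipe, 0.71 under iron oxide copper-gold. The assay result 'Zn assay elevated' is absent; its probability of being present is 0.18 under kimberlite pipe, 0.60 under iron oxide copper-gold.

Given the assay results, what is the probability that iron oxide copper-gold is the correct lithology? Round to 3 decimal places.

0.461

For each hypothesis, the unnormalized posterior weight is prior × product of the assay result likelihoods (using 1 − P(present | H) for each absent assay result):
  kimberlite pipe: 0.60 × 0.27 × (1 − 0.18) = 0.13284
  iron oxide copper-gold: 0.40 × 0.71 × (1 − 0.60) = 0.1136
Normalizing constant Z = 0.13284 + 0.1136 = 0.24644.
P(iron oxide copper-gold | evidence) = 0.1136 / 0.24644 ≈ 0.461.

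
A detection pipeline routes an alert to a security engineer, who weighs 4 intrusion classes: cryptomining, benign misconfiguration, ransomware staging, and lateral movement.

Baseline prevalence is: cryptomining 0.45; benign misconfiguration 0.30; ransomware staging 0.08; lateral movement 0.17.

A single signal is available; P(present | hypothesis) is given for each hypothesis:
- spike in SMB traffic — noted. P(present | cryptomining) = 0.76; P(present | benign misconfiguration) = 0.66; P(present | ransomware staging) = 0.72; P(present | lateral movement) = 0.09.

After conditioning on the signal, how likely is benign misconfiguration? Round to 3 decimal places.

0.323

By Bayes' rule, the unnormalized weight for each hypothesis is prior × likelihood:
  cryptomining: 0.45 × 0.76 = 0.342
  benign misconfiguration: 0.30 × 0.66 = 0.198
  ransomware staging: 0.08 × 0.72 = 0.0576
  lateral movement: 0.17 × 0.09 = 0.0153
The unnormalized weights sum to 0.6129.
P(benign misconfiguration | evidence) = 0.198 / 0.6129 ≈ 0.323.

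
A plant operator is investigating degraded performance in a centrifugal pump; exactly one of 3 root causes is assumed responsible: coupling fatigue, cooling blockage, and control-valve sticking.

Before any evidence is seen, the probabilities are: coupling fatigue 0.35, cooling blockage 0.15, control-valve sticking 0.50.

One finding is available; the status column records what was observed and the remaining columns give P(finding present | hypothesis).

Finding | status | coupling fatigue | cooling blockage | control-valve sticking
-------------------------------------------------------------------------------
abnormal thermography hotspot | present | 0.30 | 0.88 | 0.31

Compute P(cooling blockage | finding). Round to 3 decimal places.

Multiply each prior by the likelihood of the finding:
  coupling fatigue: 0.35 × 0.30 = 0.105
  cooling blockage: 0.15 × 0.88 = 0.132
  control-valve sticking: 0.50 × 0.31 = 0.155
The unnormalized weights sum to 0.392.
P(cooling blockage | evidence) = 0.132 / 0.392 ≈ 0.337.

0.337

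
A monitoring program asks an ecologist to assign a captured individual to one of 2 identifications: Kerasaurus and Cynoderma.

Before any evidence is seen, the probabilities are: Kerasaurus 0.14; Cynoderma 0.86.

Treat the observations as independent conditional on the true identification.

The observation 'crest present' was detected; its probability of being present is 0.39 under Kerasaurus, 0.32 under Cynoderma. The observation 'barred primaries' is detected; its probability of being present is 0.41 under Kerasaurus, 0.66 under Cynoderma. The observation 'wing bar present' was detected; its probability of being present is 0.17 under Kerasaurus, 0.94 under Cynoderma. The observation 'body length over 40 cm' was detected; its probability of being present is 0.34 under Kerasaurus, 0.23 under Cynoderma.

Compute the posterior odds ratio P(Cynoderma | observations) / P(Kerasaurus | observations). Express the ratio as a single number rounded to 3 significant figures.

Posterior odds equal prior odds times the likelihood ratio; only the two competing hypotheses matter.
  Cynoderma: 0.86 × 0.32 × 0.66 × 0.94 × 0.23 = 0.039269
  Kerasaurus: 0.14 × 0.39 × 0.41 × 0.17 × 0.34 = 0.0012939
Odds(Cynoderma : Kerasaurus) = 0.039269 / 0.0012939 ≈ 30.3.

30.3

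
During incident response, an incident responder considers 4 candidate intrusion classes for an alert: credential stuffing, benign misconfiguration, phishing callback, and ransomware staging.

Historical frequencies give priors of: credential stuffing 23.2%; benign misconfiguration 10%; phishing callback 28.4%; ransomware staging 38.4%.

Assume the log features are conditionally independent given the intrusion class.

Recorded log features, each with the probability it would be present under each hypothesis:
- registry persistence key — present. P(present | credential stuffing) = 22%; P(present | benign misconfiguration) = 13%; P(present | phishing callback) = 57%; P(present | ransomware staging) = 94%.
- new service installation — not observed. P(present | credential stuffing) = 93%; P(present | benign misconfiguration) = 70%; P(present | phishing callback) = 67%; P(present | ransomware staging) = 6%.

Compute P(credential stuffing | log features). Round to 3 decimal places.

0.009

For each hypothesis, the unnormalized posterior weight is prior × product of the log feature likelihoods (using 1 − P(present | H) for each absent log feature):
  credential stuffing: 0.232 × 0.22 × (1 − 0.93) = 0.0035728
  benign misconfiguration: 0.100 × 0.13 × (1 − 0.70) = 0.0039
  phishing callback: 0.284 × 0.57 × (1 − 0.67) = 0.05342
  ransomware staging: 0.384 × 0.94 × (1 − 0.06) = 0.3393
Marginal likelihood of the evidence = 0.4002.
P(credential stuffing | evidence) = 0.0035728 / 0.4002 ≈ 0.009.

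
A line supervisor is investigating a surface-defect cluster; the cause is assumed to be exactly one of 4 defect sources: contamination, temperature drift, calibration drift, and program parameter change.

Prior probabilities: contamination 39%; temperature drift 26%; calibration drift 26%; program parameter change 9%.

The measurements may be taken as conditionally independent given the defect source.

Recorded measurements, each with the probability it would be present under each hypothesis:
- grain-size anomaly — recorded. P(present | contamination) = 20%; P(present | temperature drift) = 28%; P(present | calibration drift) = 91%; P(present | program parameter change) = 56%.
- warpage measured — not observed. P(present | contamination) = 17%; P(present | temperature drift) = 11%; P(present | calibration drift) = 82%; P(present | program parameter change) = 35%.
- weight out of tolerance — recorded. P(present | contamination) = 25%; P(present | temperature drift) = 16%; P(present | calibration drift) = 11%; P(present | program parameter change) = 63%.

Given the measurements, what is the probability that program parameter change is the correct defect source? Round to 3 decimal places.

0.398

Multiply each prior by the joint likelihood of the measurement pattern (using 1 − P(present | H) for each absent measurement):
  contamination: 0.39 × 0.20 × (1 − 0.17) × 0.25 = 0.016185
  temperature drift: 0.26 × 0.28 × (1 − 0.11) × 0.16 = 0.010367
  calibration drift: 0.26 × 0.91 × (1 − 0.82) × 0.11 = 0.0046847
  program parameter change: 0.09 × 0.56 × (1 − 0.35) × 0.63 = 0.020639
Marginal likelihood of the evidence = 0.051875.
P(program parameter change | evidence) = 0.020639 / 0.051875 ≈ 0.398.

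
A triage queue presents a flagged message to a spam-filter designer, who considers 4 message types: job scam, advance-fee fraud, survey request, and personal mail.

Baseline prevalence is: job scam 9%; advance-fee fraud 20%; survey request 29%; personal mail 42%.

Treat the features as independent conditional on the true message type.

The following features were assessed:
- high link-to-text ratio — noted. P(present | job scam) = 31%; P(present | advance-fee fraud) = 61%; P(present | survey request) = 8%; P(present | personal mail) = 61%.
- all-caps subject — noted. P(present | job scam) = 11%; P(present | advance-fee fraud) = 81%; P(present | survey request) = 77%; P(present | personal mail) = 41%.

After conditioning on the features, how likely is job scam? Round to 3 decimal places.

Multiply each prior by the joint likelihood of the feature pattern:
  job scam: 0.09 × 0.31 × 0.11 = 0.003069
  advance-fee fraud: 0.20 × 0.61 × 0.81 = 0.09882
  survey request: 0.29 × 0.08 × 0.77 = 0.017864
  personal mail: 0.42 × 0.61 × 0.41 = 0.10504
Normalizing constant Z = 0.003069 + 0.09882 + 0.017864 + 0.10504 = 0.22479.
P(job scam | evidence) = 0.003069 / 0.22479 ≈ 0.014.

0.014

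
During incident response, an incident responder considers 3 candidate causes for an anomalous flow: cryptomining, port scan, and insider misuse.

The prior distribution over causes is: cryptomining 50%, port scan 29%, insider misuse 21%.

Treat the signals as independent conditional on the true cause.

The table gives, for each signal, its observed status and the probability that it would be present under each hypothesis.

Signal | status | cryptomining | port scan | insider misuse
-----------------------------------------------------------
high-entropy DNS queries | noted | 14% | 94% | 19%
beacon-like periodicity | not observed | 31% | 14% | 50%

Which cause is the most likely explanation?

port scan

Multiply each prior by the joint likelihood of the signal pattern (using 1 − P(present | H) for each absent signal):
  cryptomining: 0.50 × 0.14 × (1 − 0.31) = 0.0483
  port scan: 0.29 × 0.94 × (1 − 0.14) = 0.23444
  insider misuse: 0.21 × 0.19 × (1 − 0.50) = 0.01995
Normalizing constant Z = 0.0483 + 0.23444 + 0.01995 = 0.30269.
P(cryptomining | evidence) ≈ 0.0483 / 0.30269 ≈ 0.160
P(port scan | evidence) ≈ 0.23444 / 0.30269 ≈ 0.775
P(insider misuse | evidence) ≈ 0.01995 / 0.30269 ≈ 0.066
The largest is 0.775, so port scan is most probable.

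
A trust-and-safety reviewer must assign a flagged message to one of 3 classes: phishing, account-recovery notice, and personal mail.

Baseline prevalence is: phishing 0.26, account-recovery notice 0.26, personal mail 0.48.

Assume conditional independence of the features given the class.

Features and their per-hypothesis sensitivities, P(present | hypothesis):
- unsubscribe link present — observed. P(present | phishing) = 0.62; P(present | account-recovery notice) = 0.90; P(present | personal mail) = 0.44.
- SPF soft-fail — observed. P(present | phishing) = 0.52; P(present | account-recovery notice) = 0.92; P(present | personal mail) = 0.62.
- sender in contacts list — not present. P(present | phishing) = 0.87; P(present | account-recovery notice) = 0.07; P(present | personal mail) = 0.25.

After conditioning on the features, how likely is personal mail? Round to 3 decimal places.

0.318

By Bayes' rule with conditional independence, the unnormalized weight for each hypothesis is prior × ∏ likelihoods (using 1 − P(present | H) for each absent feature):
  phishing: 0.26 × 0.62 × 0.52 × (1 − 0.87) = 0.010897
  account-recovery notice: 0.26 × 0.90 × 0.92 × (1 − 0.07) = 0.20021
  personal mail: 0.48 × 0.44 × 0.62 × (1 − 0.25) = 0.098208
The unnormalized weights sum to 0.30932.
P(personal mail | evidence) = 0.098208 / 0.30932 ≈ 0.318.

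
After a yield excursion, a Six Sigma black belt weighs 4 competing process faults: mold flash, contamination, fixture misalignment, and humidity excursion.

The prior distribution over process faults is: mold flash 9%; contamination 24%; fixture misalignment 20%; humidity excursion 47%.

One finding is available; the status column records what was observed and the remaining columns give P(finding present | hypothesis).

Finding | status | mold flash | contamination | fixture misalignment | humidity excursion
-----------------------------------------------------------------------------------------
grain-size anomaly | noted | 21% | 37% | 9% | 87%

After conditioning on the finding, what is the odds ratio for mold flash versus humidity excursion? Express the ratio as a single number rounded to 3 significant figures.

Posterior odds equal prior odds times the likelihood ratio; only the two competing hypotheses matter.
  mold flash: 0.09 × 0.21 = 0.0189
  humidity excursion: 0.47 × 0.87 = 0.4089
Posterior odds = 0.0189 / 0.4089 ≈ 0.0462.

0.0462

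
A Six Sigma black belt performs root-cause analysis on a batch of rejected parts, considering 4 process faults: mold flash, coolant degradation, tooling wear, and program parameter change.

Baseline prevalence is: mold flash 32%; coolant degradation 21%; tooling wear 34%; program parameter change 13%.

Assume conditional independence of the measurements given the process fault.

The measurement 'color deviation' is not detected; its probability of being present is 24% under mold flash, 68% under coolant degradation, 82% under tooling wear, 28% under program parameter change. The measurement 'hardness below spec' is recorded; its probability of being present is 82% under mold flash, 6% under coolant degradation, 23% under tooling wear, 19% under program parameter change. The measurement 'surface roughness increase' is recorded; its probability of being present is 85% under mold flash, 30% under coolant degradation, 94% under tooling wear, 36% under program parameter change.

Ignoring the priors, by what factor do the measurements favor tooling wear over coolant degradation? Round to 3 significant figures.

6.76

Joint likelihood of the measurement pattern under each hypothesis (using 1 − P(present | H) for each absent measurement):
  tooling wear: (1 − 0.82) × 0.23 × 0.94 = 0.038916
  coolant degradation: (1 − 0.68) × 0.06 × 0.30 = 0.00576
Bayes factor = 0.038916 / 0.00576 ≈ 6.76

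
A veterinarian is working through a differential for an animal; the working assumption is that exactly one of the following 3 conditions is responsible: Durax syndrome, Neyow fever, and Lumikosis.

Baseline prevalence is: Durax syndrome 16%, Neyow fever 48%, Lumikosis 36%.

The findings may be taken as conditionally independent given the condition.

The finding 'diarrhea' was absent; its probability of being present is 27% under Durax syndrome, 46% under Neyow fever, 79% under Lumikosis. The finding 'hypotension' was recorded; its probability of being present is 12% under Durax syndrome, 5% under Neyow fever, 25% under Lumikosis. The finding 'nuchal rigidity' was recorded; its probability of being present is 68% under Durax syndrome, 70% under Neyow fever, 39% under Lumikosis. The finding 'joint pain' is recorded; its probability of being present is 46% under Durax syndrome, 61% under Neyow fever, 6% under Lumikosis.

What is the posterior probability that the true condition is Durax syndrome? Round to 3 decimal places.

0.423

For each hypothesis, the unnormalized posterior weight is prior × product of the finding likelihoods (using 1 − P(present | H) for each absent finding):
  Durax syndrome: 0.16 × (1 − 0.27) × 0.12 × 0.68 × 0.46 = 0.0043842
  Neyow fever: 0.48 × (1 − 0.46) × 0.05 × 0.70 × 0.61 = 0.0055339
  Lumikosis: 0.36 × (1 − 0.79) × 0.25 × 0.39 × 0.06 = 0.00044226
Normalizing constant Z = 0.0043842 + 0.0055339 + 0.00044226 = 0.01036.
P(Durax syndrome | evidence) = 0.0043842 / 0.01036 ≈ 0.423.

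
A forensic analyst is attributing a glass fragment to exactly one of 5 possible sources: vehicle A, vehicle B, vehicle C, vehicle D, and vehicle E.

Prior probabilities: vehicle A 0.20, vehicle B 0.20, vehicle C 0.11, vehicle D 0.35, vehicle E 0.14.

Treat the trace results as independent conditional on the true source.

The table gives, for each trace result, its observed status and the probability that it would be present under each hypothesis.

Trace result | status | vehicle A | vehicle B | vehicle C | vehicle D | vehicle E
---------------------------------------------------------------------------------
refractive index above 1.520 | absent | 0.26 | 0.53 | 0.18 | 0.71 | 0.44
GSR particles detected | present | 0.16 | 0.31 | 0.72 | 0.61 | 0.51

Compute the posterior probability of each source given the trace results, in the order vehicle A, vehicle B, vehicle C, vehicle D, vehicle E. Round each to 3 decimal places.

0.108, 0.133, 0.296, 0.282, 0.182

For each hypothesis, the unnormalized posterior weight is prior × product of the trace result likelihoods (using 1 − P(present | H) for each absent trace result):
  vehicle A: 0.20 × (1 − 0.26) × 0.16 = 0.02368
  vehicle B: 0.20 × (1 − 0.53) × 0.31 = 0.02914
  vehicle C: 0.11 × (1 − 0.18) × 0.72 = 0.064944
  vehicle D: 0.35 × (1 − 0.71) × 0.61 = 0.061915
  vehicle E: 0.14 × (1 − 0.44) × 0.51 = 0.039984
The unnormalized weights sum to 0.21966.
P(vehicle A | evidence) = 0.02368 / 0.21966 ≈ 0.108
P(vehicle B | evidence) = 0.02914 / 0.21966 ≈ 0.133
P(vehicle C | evidence) = 0.064944 / 0.21966 ≈ 0.296
P(vehicle D | evidence) = 0.061915 / 0.21966 ≈ 0.282
P(vehicle E | evidence) = 0.039984 / 0.21966 ≈ 0.182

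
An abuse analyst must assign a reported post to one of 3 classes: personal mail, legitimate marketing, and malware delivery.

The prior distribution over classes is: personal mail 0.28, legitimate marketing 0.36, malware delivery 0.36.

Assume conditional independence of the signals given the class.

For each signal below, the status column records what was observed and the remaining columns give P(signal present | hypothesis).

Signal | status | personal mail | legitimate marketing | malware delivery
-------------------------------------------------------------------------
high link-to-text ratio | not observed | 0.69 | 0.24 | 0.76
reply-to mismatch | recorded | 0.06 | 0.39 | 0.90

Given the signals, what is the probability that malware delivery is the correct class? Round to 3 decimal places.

For each hypothesis, the unnormalized posterior weight is prior × product of the signal likelihoods (using 1 − P(present | H) for each absent signal):
  personal mail: 0.28 × (1 − 0.69) × 0.06 = 0.005208
  legitimate marketing: 0.36 × (1 − 0.24) × 0.39 = 0.1067
  malware delivery: 0.36 × (1 − 0.76) × 0.90 = 0.07776
Normalizing constant Z = 0.005208 + 0.1067 + 0.07776 = 0.18967.
P(malware delivery | evidence) = 0.07776 / 0.18967 ≈ 0.410.

0.410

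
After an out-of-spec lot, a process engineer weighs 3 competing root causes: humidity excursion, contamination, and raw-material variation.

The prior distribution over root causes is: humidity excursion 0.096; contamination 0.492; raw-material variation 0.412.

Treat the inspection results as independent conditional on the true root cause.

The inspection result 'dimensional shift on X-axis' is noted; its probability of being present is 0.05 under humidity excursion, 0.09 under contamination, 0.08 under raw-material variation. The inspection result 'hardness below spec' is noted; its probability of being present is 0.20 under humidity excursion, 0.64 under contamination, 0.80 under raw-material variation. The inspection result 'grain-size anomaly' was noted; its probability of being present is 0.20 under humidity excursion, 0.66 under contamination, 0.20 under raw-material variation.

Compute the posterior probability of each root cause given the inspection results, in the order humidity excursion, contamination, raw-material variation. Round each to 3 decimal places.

0.008, 0.774, 0.218

By Bayes' rule with conditional independence, the unnormalized weight for each hypothesis is prior × ∏ likelihoods:
  humidity excursion: 0.096 × 0.05 × 0.20 × 0.20 = 0.000192
  contamination: 0.492 × 0.09 × 0.64 × 0.66 = 0.018704
  raw-material variation: 0.412 × 0.08 × 0.80 × 0.20 = 0.0052736
Marginal likelihood of the evidence = 0.024169.
P(humidity excursion | evidence) = 0.000192 / 0.024169 ≈ 0.008
P(contamination | evidence) = 0.018704 / 0.024169 ≈ 0.774
P(raw-material variation | evidence) = 0.0052736 / 0.024169 ≈ 0.218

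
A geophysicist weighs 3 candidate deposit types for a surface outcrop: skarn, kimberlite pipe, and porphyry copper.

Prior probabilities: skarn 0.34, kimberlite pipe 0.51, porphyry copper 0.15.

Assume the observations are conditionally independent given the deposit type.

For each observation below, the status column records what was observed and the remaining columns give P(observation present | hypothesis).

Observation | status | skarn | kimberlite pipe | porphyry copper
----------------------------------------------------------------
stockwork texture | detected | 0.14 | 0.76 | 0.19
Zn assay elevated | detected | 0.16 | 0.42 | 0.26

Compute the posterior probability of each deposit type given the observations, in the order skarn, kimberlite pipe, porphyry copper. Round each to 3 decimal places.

For each hypothesis, the unnormalized posterior weight is prior × product of the observation likelihoods:
  skarn: 0.34 × 0.14 × 0.16 = 0.007616
  kimberlite pipe: 0.51 × 0.76 × 0.42 = 0.16279
  porphyry copper: 0.15 × 0.19 × 0.26 = 0.00741
Normalizing constant Z = 0.007616 + 0.16279 + 0.00741 = 0.17782.
P(skarn | evidence) = 0.007616 / 0.17782 ≈ 0.043
P(kimberlite pipe | evidence) = 0.16279 / 0.17782 ≈ 0.915
P(porphyry copper | evidence) = 0.00741 / 0.17782 ≈ 0.042

0.043, 0.915, 0.042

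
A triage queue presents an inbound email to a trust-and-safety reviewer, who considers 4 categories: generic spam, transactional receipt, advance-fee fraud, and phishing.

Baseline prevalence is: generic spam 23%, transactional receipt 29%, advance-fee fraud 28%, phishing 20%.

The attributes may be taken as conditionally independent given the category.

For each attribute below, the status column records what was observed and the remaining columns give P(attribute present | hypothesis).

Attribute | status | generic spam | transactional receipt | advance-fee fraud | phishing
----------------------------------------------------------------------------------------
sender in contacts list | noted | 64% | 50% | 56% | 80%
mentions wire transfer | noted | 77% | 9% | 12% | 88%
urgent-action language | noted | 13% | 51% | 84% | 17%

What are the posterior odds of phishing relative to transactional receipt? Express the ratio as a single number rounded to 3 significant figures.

3.60

The normalizing constant cancels in an odds ratio, so compute prior × likelihood for the two hypotheses only:
  phishing: 0.20 × 0.80 × 0.88 × 0.17 = 0.023936
  transactional receipt: 0.29 × 0.50 × 0.09 × 0.51 = 0.0066555
Odds(phishing : transactional receipt) = 0.023936 / 0.0066555 ≈ 3.60.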